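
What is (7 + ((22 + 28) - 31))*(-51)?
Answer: -1326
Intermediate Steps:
(7 + ((22 + 28) - 31))*(-51) = (7 + (50 - 31))*(-51) = (7 + 19)*(-51) = 26*(-51) = -1326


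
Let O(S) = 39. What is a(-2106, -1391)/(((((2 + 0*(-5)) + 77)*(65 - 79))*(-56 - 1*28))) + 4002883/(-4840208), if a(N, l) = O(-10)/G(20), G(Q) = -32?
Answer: -247926494157/299783122688 ≈ -0.82702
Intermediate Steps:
a(N, l) = -39/32 (a(N, l) = 39/(-32) = 39*(-1/32) = -39/32)
a(-2106, -1391)/(((((2 + 0*(-5)) + 77)*(65 - 79))*(-56 - 1*28))) + 4002883/(-4840208) = -39*1/((-56 - 1*28)*(65 - 79)*((2 + 0*(-5)) + 77))/32 + 4002883/(-4840208) = -39*(-1/(14*(-56 - 28)*((2 + 0) + 77)))/32 + 4002883*(-1/4840208) = -39*1/(1176*(2 + 77))/32 - 4002883/4840208 = -39/(32*((79*(-14))*(-84))) - 4002883/4840208 = -39/(32*((-1106*(-84)))) - 4002883/4840208 = -39/32/92904 - 4002883/4840208 = -39/32*1/92904 - 4002883/4840208 = -13/990976 - 4002883/4840208 = -247926494157/299783122688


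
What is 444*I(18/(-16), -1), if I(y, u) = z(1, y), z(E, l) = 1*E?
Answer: 444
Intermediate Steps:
z(E, l) = E
I(y, u) = 1
444*I(18/(-16), -1) = 444*1 = 444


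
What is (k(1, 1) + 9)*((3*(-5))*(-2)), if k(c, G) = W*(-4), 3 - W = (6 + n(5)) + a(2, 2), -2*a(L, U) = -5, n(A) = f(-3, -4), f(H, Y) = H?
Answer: 570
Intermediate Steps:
n(A) = -3
a(L, U) = 5/2 (a(L, U) = -½*(-5) = 5/2)
W = -5/2 (W = 3 - ((6 - 3) + 5/2) = 3 - (3 + 5/2) = 3 - 1*11/2 = 3 - 11/2 = -5/2 ≈ -2.5000)
k(c, G) = 10 (k(c, G) = -5/2*(-4) = 10)
(k(1, 1) + 9)*((3*(-5))*(-2)) = (10 + 9)*((3*(-5))*(-2)) = 19*(-15*(-2)) = 19*30 = 570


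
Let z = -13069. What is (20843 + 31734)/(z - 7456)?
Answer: -52577/20525 ≈ -2.5616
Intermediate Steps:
(20843 + 31734)/(z - 7456) = (20843 + 31734)/(-13069 - 7456) = 52577/(-20525) = 52577*(-1/20525) = -52577/20525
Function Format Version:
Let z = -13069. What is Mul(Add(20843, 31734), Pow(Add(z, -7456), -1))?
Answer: Rational(-52577, 20525) ≈ -2.5616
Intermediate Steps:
Mul(Add(20843, 31734), Pow(Add(z, -7456), -1)) = Mul(Add(20843, 31734), Pow(Add(-13069, -7456), -1)) = Mul(52577, Pow(-20525, -1)) = Mul(52577, Rational(-1, 20525)) = Rational(-52577, 20525)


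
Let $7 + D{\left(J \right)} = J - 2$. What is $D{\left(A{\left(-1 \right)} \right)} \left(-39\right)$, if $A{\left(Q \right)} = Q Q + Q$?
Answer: $351$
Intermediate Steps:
$A{\left(Q \right)} = Q + Q^{2}$ ($A{\left(Q \right)} = Q^{2} + Q = Q + Q^{2}$)
$D{\left(J \right)} = -9 + J$ ($D{\left(J \right)} = -7 + \left(J - 2\right) = -7 + \left(-2 + J\right) = -9 + J$)
$D{\left(A{\left(-1 \right)} \right)} \left(-39\right) = \left(-9 - \left(1 - 1\right)\right) \left(-39\right) = \left(-9 - 0\right) \left(-39\right) = \left(-9 + 0\right) \left(-39\right) = \left(-9\right) \left(-39\right) = 351$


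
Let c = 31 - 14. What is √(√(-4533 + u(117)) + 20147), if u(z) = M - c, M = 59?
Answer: √(20147 + 3*I*√499) ≈ 141.94 + 0.236*I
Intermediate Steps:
c = 17
u(z) = 42 (u(z) = 59 - 1*17 = 59 - 17 = 42)
√(√(-4533 + u(117)) + 20147) = √(√(-4533 + 42) + 20147) = √(√(-4491) + 20147) = √(3*I*√499 + 20147) = √(20147 + 3*I*√499)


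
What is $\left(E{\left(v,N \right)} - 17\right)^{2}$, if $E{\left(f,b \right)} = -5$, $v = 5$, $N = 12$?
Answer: $484$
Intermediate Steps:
$\left(E{\left(v,N \right)} - 17\right)^{2} = \left(-5 - 17\right)^{2} = \left(-22\right)^{2} = 484$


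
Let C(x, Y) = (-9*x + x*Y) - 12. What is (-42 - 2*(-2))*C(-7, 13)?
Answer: 1520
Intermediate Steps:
C(x, Y) = -12 - 9*x + Y*x (C(x, Y) = (-9*x + Y*x) - 12 = -12 - 9*x + Y*x)
(-42 - 2*(-2))*C(-7, 13) = (-42 - 2*(-2))*(-12 - 9*(-7) + 13*(-7)) = (-42 + 4)*(-12 + 63 - 91) = -38*(-40) = 1520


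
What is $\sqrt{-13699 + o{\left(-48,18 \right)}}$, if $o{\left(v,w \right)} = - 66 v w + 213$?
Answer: $\sqrt{43538} \approx 208.66$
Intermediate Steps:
$o{\left(v,w \right)} = 213 - 66 v w$ ($o{\left(v,w \right)} = - 66 v w + 213 = 213 - 66 v w$)
$\sqrt{-13699 + o{\left(-48,18 \right)}} = \sqrt{-13699 - \left(-213 - 57024\right)} = \sqrt{-13699 + \left(213 + 57024\right)} = \sqrt{-13699 + 57237} = \sqrt{43538}$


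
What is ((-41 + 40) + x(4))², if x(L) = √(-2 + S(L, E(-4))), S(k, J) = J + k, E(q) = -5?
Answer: (-1 + I*√3)² ≈ -2.0 - 3.4641*I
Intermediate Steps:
x(L) = √(-7 + L) (x(L) = √(-2 + (-5 + L)) = √(-7 + L))
((-41 + 40) + x(4))² = ((-41 + 40) + √(-7 + 4))² = (-1 + √(-3))² = (-1 + I*√3)²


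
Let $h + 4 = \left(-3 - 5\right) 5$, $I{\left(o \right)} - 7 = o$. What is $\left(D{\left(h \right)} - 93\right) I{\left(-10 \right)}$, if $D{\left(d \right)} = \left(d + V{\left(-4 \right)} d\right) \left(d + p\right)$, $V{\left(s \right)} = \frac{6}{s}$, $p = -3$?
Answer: $3381$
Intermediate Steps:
$I{\left(o \right)} = 7 + o$
$h = -44$ ($h = -4 + \left(-3 - 5\right) 5 = -4 - 40 = -44$)
$D{\left(d \right)} = - \frac{d \left(-3 + d\right)}{2}$ ($D{\left(d \right)} = \left(d + \frac{6}{-4} d\right) \left(d - 3\right) = \left(d + 6 \left(- \frac{1}{4}\right) d\right) \left(-3 + d\right) = \left(d - \frac{3 d}{2}\right) \left(-3 + d\right) = - \frac{d}{2} \left(-3 + d\right) = - \frac{d \left(-3 + d\right)}{2}$)
$\left(D{\left(h \right)} - 93\right) I{\left(-10 \right)} = \left(\frac{1}{2} \left(-44\right) \left(3 - -44\right) - 93\right) \left(7 - 10\right) = \left(\frac{1}{2} \left(-44\right) \left(3 + 44\right) - 93\right) \left(-3\right) = \left(\frac{1}{2} \left(-44\right) 47 - 93\right) \left(-3\right) = \left(-1034 - 93\right) \left(-3\right) = \left(-1127\right) \left(-3\right) = 3381$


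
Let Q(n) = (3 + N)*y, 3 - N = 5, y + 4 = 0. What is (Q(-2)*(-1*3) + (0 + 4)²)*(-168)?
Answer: -4704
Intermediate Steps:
y = -4 (y = -4 + 0 = -4)
N = -2 (N = 3 - 1*5 = 3 - 5 = -2)
Q(n) = -4 (Q(n) = (3 - 2)*(-4) = 1*(-4) = -4)
(Q(-2)*(-1*3) + (0 + 4)²)*(-168) = (-(-4)*3 + (0 + 4)²)*(-168) = (-4*(-3) + 4²)*(-168) = (12 + 16)*(-168) = 28*(-168) = -4704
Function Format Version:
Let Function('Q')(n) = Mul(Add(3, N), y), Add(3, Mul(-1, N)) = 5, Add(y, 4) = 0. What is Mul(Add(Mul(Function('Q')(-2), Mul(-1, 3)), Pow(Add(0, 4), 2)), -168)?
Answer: -4704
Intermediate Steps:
y = -4 (y = Add(-4, 0) = -4)
N = -2 (N = Add(3, Mul(-1, 5)) = Add(3, -5) = -2)
Function('Q')(n) = -4 (Function('Q')(n) = Mul(Add(3, -2), -4) = Mul(1, -4) = -4)
Mul(Add(Mul(Function('Q')(-2), Mul(-1, 3)), Pow(Add(0, 4), 2)), -168) = Mul(Add(Mul(-4, Mul(-1, 3)), Pow(Add(0, 4), 2)), -168) = Mul(Add(Mul(-4, -3), Pow(4, 2)), -168) = Mul(Add(12, 16), -168) = Mul(28, -168) = -4704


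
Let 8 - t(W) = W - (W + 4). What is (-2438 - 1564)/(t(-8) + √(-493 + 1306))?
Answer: 16008/223 - 1334*√813/223 ≈ -98.783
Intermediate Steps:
t(W) = 12 (t(W) = 8 - (W - (W + 4)) = 8 - (W - (4 + W)) = 8 - (W + (-4 - W)) = 8 - 1*(-4) = 8 + 4 = 12)
(-2438 - 1564)/(t(-8) + √(-493 + 1306)) = (-2438 - 1564)/(12 + √(-493 + 1306)) = -4002/(12 + √813)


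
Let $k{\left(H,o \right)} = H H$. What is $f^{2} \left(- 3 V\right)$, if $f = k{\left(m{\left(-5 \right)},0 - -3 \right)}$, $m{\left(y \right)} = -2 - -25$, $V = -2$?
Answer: $1679046$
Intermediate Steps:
$m{\left(y \right)} = 23$ ($m{\left(y \right)} = -2 + 25 = 23$)
$k{\left(H,o \right)} = H^{2}$
$f = 529$ ($f = 23^{2} = 529$)
$f^{2} \left(- 3 V\right) = 529^{2} \left(\left(-3\right) \left(-2\right)\right) = 279841 \cdot 6 = 1679046$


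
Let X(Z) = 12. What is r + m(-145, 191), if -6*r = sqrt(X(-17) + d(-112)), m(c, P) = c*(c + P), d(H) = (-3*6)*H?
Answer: -6670 - 13*sqrt(3)/3 ≈ -6677.5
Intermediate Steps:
d(H) = -18*H
m(c, P) = c*(P + c)
r = -13*sqrt(3)/3 (r = -sqrt(12 - 18*(-112))/6 = -sqrt(12 + 2016)/6 = -13*sqrt(3)/3 ≈ -7.5056)
r + m(-145, 191) = -13*sqrt(3)/3 - 145*(191 - 145) = -13*sqrt(3)/3 - 145*46 = -13*sqrt(3)/3 - 6670 = -6670 - 13*sqrt(3)/3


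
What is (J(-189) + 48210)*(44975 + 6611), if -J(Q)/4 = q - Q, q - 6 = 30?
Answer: 2440533660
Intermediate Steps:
q = 36 (q = 6 + 30 = 36)
J(Q) = -144 + 4*Q (J(Q) = -4*(36 - Q) = -144 + 4*Q)
(J(-189) + 48210)*(44975 + 6611) = ((-144 + 4*(-189)) + 48210)*(44975 + 6611) = ((-144 - 756) + 48210)*51586 = (-900 + 48210)*51586 = 47310*51586 = 2440533660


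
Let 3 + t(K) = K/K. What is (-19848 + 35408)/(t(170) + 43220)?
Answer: 7780/21609 ≈ 0.36003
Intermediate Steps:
t(K) = -2 (t(K) = -3 + K/K = -3 + 1 = -2)
(-19848 + 35408)/(t(170) + 43220) = (-19848 + 35408)/(-2 + 43220) = 15560/43218 = 15560*(1/43218) = 7780/21609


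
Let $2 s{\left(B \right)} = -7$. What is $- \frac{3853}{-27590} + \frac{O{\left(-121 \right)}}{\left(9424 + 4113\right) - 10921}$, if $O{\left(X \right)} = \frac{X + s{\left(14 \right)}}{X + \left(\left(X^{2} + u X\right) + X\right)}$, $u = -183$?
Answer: $\frac{122773251287}{879144976160} \approx 0.13965$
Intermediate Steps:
$s{\left(B \right)} = - \frac{7}{2}$ ($s{\left(B \right)} = \frac{1}{2} \left(-7\right) = - \frac{7}{2}$)
$O{\left(X \right)} = \frac{- \frac{7}{2} + X}{X^{2} - 181 X}$ ($O{\left(X \right)} = \frac{X - \frac{7}{2}}{X + \left(\left(X^{2} - 183 X\right) + X\right)} = \frac{- \frac{7}{2} + X}{X + \left(X^{2} - 182 X\right)} = \frac{- \frac{7}{2} + X}{X^{2} - 181 X}$)
$- \frac{3853}{-27590} + \frac{O{\left(-121 \right)}}{\left(9424 + 4113\right) - 10921} = - \frac{3853}{-27590} + \frac{\frac{1}{-121} \frac{1}{-181 - 121} \left(- \frac{7}{2} - 121\right)}{\left(9424 + 4113\right) - 10921} = \left(-3853\right) \left(- \frac{1}{27590}\right) + \frac{\left(- \frac{1}{121}\right) \frac{1}{-302} \left(- \frac{249}{2}\right)}{13537 - 10921} = \frac{3853}{27590} + \frac{\left(- \frac{1}{121}\right) \left(- \frac{1}{302}\right) \left(- \frac{249}{2}\right)}{2616} = \frac{3853}{27590} - \frac{83}{63729248} = \frac{122773251287}{879144976160}$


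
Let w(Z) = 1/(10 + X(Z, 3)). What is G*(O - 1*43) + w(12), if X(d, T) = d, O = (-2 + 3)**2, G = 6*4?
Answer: -22175/22 ≈ -1008.0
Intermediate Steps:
G = 24
O = 1 (O = 1**2 = 1)
w(Z) = 1/(10 + Z)
G*(O - 1*43) + w(12) = 24*(1 - 1*43) + 1/(10 + 12) = 24*(1 - 43) + 1/22 = 24*(-42) + 1/22 = -1008 + 1/22 = -22175/22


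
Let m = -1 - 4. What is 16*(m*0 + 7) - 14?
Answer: 98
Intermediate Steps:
m = -5
16*(m*0 + 7) - 14 = 16*(-5*0 + 7) - 14 = 16*(0 + 7) - 14 = 16*7 - 14 = 112 - 14 = 98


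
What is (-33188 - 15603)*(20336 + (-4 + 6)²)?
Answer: -992408940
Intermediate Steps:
(-33188 - 15603)*(20336 + (-4 + 6)²) = -48791*(20336 + 2²) = -48791*(20336 + 4) = -48791*20340 = -992408940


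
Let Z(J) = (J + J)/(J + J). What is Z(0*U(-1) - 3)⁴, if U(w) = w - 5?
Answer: 1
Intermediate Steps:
U(w) = -5 + w
Z(J) = 1 (Z(J) = (2*J)/((2*J)) = (2*J)*(1/(2*J)) = 1)
Z(0*U(-1) - 3)⁴ = 1⁴ = 1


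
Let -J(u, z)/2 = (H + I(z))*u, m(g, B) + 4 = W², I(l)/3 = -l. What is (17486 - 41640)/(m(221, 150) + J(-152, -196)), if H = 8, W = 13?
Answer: -24154/181349 ≈ -0.13319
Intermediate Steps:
I(l) = -3*l (I(l) = 3*(-l) = -3*l)
m(g, B) = 165 (m(g, B) = -4 + 13² = -4 + 169 = 165)
J(u, z) = -2*u*(8 - 3*z) (J(u, z) = -2*(8 - 3*z)*u = -2*u*(8 - 3*z))
(17486 - 41640)/(m(221, 150) + J(-152, -196)) = (17486 - 41640)/(165 + 2*(-152)*(-8 + 3*(-196))) = -24154/(165 + 2*(-152)*(-8 - 588)) = -24154/(165 + 2*(-152)*(-596)) = -24154/(165 + 181184) = -24154/181349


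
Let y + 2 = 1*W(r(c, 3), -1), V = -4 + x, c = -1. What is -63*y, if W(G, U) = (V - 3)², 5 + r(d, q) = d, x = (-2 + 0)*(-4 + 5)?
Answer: -4977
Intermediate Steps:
x = -2 (x = -2*1 = -2)
r(d, q) = -5 + d
V = -6 (V = -4 - 2 = -6)
W(G, U) = 81 (W(G, U) = (-6 - 3)² = (-9)² = 81)
y = 79 (y = -2 + 1*81 = -2 + 81 = 79)
-63*y = -63*79 = -4977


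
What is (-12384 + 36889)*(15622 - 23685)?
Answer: -197583815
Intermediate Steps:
(-12384 + 36889)*(15622 - 23685) = 24505*(-8063) = -197583815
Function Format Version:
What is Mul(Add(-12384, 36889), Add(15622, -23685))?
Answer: -197583815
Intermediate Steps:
Mul(Add(-12384, 36889), Add(15622, -23685)) = Mul(24505, -8063) = -197583815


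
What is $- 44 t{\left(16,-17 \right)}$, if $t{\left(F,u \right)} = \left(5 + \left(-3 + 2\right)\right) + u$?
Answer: $572$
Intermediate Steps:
$t{\left(F,u \right)} = 4 + u$ ($t{\left(F,u \right)} = \left(5 - 1\right) + u = 4 + u$)
$- 44 t{\left(16,-17 \right)} = - 44 \left(4 - 17\right) = \left(-44\right) \left(-13\right) = 572$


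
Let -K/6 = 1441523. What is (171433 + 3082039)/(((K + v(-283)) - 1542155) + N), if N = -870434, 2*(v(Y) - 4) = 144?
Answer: -3253472/11061651 ≈ -0.29412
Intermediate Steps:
K = -8649138 (K = -6*1441523 = -8649138)
v(Y) = 76 (v(Y) = 4 + (½)*144 = 4 + 72 = 76)
(171433 + 3082039)/(((K + v(-283)) - 1542155) + N) = (171433 + 3082039)/(((-8649138 + 76) - 1542155) - 870434) = 3253472/((-8649062 - 1542155) - 870434) = 3253472/(-10191217 - 870434) = 3253472/(-11061651) = 3253472*(-1/11061651) = -3253472/11061651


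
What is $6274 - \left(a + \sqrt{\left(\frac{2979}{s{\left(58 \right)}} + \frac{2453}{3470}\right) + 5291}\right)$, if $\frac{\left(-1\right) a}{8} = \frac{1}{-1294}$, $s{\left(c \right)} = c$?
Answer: $\frac{4059274}{647} - \frac{6 \sqrt{375736369515}}{50315} \approx 6200.9$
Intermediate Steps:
$a = \frac{4}{647}$ ($a = - \frac{8}{-1294} = \left(-8\right) \left(- \frac{1}{1294}\right) = \frac{4}{647} \approx 0.0061824$)
$6274 - \left(a + \sqrt{\left(\frac{2979}{s{\left(58 \right)}} + \frac{2453}{3470}\right) + 5291}\right) = 6274 - \left(\frac{4}{647} + \sqrt{\left(\frac{2979}{58} + \frac{2453}{3470}\right) + 5291}\right) = 6274 - \left(\frac{4}{647} + \sqrt{\frac{2619851}{50315} + 5291}\right) = 6274 - \left(\frac{4}{647} + \sqrt{\frac{268836516}{50315}}\right) = 6274 - \left(\frac{4}{647} + \frac{6 \sqrt{375736369515}}{50315}\right) = \frac{4059274}{647} - \frac{6 \sqrt{375736369515}}{50315}$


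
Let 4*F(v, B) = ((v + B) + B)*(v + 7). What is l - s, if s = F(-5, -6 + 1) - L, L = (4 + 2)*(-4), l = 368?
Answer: 703/2 ≈ 351.50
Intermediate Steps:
F(v, B) = (7 + v)*(v + 2*B)/4 (F(v, B) = (((v + B) + B)*(v + 7))/4 = (((B + v) + B)*(7 + v))/4 = ((v + 2*B)*(7 + v))/4 = ((7 + v)*(v + 2*B))/4 = (7 + v)*(v + 2*B)/4)
L = -24 (L = 6*(-4) = -24)
s = 33/2 (s = ((1/4)*(-5)**2 + 7*(-6 + 1)/2 + (7/4)*(-5) + (1/2)*(-6 + 1)*(-5)) - 1*(-24) = ((1/4)*25 + (7/2)*(-5) - 35/4 + (1/2)*(-5)*(-5)) + 24 = (25/4 - 35/2 - 35/4 + 25/2) + 24 = -15/2 + 24 = 33/2 ≈ 16.500)
l - s = 368 - 1*33/2 = 368 - 33/2 = 703/2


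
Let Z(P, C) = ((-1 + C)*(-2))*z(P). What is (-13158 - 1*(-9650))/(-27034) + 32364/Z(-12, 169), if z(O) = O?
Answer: 1764033/216272 ≈ 8.1566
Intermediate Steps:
Z(P, C) = P*(2 - 2*C) (Z(P, C) = ((-1 + C)*(-2))*P = (2 - 2*C)*P = P*(2 - 2*C))
(-13158 - 1*(-9650))/(-27034) + 32364/Z(-12, 169) = (-13158 - 1*(-9650))/(-27034) + 32364/((2*(-12)*(1 - 1*169))) = (-13158 + 9650)*(-1/27034) + 32364/((2*(-12)*(1 - 169))) = -3508*(-1/27034) + 32364/((2*(-12)*(-168))) = 1754/13517 + 32364/4032 = 1754/13517 + 32364*(1/4032) = 1754/13517 + 899/112 = 1764033/216272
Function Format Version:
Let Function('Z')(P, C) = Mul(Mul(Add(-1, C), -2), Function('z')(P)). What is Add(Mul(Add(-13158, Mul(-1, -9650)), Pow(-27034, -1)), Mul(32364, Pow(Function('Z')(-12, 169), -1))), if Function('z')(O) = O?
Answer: Rational(1764033, 216272) ≈ 8.1566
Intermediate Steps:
Function('Z')(P, C) = Mul(P, Add(2, Mul(-2, C))) (Function('Z')(P, C) = Mul(Mul(Add(-1, C), -2), P) = Mul(Add(2, Mul(-2, C)), P) = Mul(P, Add(2, Mul(-2, C))))
Add(Mul(Add(-13158, Mul(-1, -9650)), Pow(-27034, -1)), Mul(32364, Pow(Function('Z')(-12, 169), -1))) = Add(Mul(Add(-13158, Mul(-1, -9650)), Pow(-27034, -1)), Mul(32364, Pow(Mul(2, -12, Add(1, Mul(-1, 169))), -1))) = Add(Mul(Add(-13158, 9650), Rational(-1, 27034)), Mul(32364, Pow(Mul(2, -12, Add(1, -169)), -1))) = Add(Mul(-3508, Rational(-1, 27034)), Mul(32364, Pow(Mul(2, -12, -168), -1))) = Add(Rational(1754, 13517), Mul(32364, Pow(4032, -1))) = Add(Rational(1754, 13517), Mul(32364, Rational(1, 4032))) = Add(Rational(1754, 13517), Rational(899, 112)) = Rational(1764033, 216272)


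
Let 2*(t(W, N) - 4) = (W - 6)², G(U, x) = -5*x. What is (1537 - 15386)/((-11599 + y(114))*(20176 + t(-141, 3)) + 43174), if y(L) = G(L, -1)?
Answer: 13849/359191119 ≈ 3.8556e-5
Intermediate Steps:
t(W, N) = 4 + (-6 + W)²/2 (t(W, N) = 4 + (W - 6)²/2 = 4 + (-6 + W)²/2)
y(L) = 5 (y(L) = -5*(-1) = 5)
(1537 - 15386)/((-11599 + y(114))*(20176 + t(-141, 3)) + 43174) = (1537 - 15386)/((-11599 + 5)*(20176 + (4 + (-6 - 141)²/2)) + 43174) = -13849/(-11594*(20176 + (4 + (½)*(-147)²)) + 43174) = -13849/(-11594*(20176 + (4 + (½)*21609)) + 43174) = -13849/(-11594*(20176 + (4 + 21609/2)) + 43174) = -13849/(-11594*(20176 + 21617/2) + 43174) = -13849/(-11594*61969/2 + 43174) = -13849/(-359234293 + 43174) = -13849/(-359191119) = -13849*(-1/359191119) = 13849/359191119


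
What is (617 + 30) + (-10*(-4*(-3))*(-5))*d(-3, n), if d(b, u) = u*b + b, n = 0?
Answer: -1153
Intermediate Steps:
d(b, u) = b + b*u (d(b, u) = b*u + b = b + b*u)
(617 + 30) + (-10*(-4*(-3))*(-5))*d(-3, n) = (617 + 30) + (-10*(-4*(-3))*(-5))*(-3*(1 + 0)) = 647 + (-120*(-5))*(-3*1) = 647 - 10*(-60)*(-3) = 647 + 600*(-3) = 647 - 1800 = -1153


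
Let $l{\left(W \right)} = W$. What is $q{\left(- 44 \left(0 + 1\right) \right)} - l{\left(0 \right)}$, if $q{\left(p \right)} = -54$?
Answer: $-54$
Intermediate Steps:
$q{\left(- 44 \left(0 + 1\right) \right)} - l{\left(0 \right)} = -54 - 0 = -54 + 0 = -54$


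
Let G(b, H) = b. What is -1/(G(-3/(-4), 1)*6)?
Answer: -2/9 ≈ -0.22222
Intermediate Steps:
-1/(G(-3/(-4), 1)*6) = -1/(-3/(-4)*6) = -1/(-3*(-1/4)*6) = -1/((3/4)*6) = -1/9/2 = -1*2/9 = -2/9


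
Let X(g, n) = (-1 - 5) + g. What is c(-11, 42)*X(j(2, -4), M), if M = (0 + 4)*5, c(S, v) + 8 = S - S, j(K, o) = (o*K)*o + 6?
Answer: -256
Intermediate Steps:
j(K, o) = 6 + K*o² (j(K, o) = (K*o)*o + 6 = K*o² + 6 = 6 + K*o²)
c(S, v) = -8 (c(S, v) = -8 + (S - S) = -8 + 0 = -8)
M = 20 (M = 4*5 = 20)
X(g, n) = -6 + g
c(-11, 42)*X(j(2, -4), M) = -8*(-6 + (6 + 2*(-4)²)) = -8*(-6 + (6 + 2*16)) = -8*(-6 + (6 + 32)) = -8*(-6 + 38) = -8*32 = -256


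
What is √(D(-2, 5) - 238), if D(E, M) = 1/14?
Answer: I*√46634/14 ≈ 15.425*I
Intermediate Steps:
D(E, M) = 1/14
√(D(-2, 5) - 238) = √(1/14 - 238) = √(-3331/14) = I*√46634/14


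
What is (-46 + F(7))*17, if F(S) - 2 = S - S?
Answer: -748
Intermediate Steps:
F(S) = 2 (F(S) = 2 + (S - S) = 2 + 0 = 2)
(-46 + F(7))*17 = (-46 + 2)*17 = -44*17 = -748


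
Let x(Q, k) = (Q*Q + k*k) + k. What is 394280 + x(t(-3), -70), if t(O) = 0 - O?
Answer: 399119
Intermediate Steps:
t(O) = -O
x(Q, k) = k + Q**2 + k**2 (x(Q, k) = (Q**2 + k**2) + k = k + Q**2 + k**2)
394280 + x(t(-3), -70) = 394280 + (-70 + (-1*(-3))**2 + (-70)**2) = 394280 + (-70 + 3**2 + 4900) = 394280 + (-70 + 9 + 4900) = 394280 + 4839 = 399119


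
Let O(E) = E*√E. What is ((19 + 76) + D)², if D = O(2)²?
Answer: 10609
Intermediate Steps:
O(E) = E^(3/2)
D = 8 (D = (2^(3/2))² = (2*√2)² = 8)
((19 + 76) + D)² = ((19 + 76) + 8)² = (95 + 8)² = 103² = 10609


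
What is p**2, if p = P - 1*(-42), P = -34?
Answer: 64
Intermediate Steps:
p = 8 (p = -34 - 1*(-42) = -34 + 42 = 8)
p**2 = 8**2 = 64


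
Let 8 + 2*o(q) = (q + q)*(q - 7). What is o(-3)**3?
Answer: 17576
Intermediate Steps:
o(q) = -4 + q*(-7 + q) (o(q) = -4 + ((q + q)*(q - 7))/2 = -4 + ((2*q)*(-7 + q))/2 = -4 + (2*q*(-7 + q))/2 = -4 + q*(-7 + q))
o(-3)**3 = (-4 + (-3)**2 - 7*(-3))**3 = (-4 + 9 + 21)**3 = 26**3 = 17576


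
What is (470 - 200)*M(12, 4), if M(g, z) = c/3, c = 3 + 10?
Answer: 1170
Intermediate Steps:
c = 13
M(g, z) = 13/3
(470 - 200)*M(12, 4) = (470 - 200)*(13/3) = 270*(13/3) = 1170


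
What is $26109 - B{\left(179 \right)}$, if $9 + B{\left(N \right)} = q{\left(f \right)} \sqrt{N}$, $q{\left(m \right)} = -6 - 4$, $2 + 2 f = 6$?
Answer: $26118 + 10 \sqrt{179} \approx 26252.0$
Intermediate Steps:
$f = 2$ ($f = -1 + \frac{1}{2} \cdot 6 = -1 + 3 = 2$)
$q{\left(m \right)} = -10$ ($q{\left(m \right)} = -6 - 4 = -10$)
$B{\left(N \right)} = -9 - 10 \sqrt{N}$
$26109 - B{\left(179 \right)} = 26109 - \left(-9 - 10 \sqrt{179}\right) = 26109 + \left(9 + 10 \sqrt{179}\right) = 26118 + 10 \sqrt{179}$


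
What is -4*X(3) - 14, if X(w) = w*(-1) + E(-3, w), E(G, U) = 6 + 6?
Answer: -50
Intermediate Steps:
E(G, U) = 12
X(w) = 12 - w (X(w) = w*(-1) + 12 = -w + 12 = 12 - w)
-4*X(3) - 14 = -4*(12 - 1*3) - 14 = -4*(12 - 3) - 14 = -4*9 - 14 = -36 - 14 = -50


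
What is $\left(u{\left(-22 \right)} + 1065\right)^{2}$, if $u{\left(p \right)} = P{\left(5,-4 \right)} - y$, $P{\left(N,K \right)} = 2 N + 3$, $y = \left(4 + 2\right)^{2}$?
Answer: $1085764$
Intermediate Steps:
$y = 36$ ($y = 6^{2} = 36$)
$P{\left(N,K \right)} = 3 + 2 N$
$u{\left(p \right)} = -23$ ($u{\left(p \right)} = \left(3 + 2 \cdot 5\right) - 36 = \left(3 + 10\right) - 36 = 13 - 36 = -23$)
$\left(u{\left(-22 \right)} + 1065\right)^{2} = \left(-23 + 1065\right)^{2} = 1042^{2} = 1085764$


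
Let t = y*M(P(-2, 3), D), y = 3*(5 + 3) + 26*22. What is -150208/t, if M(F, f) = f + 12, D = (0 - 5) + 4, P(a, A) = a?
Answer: -37552/1639 ≈ -22.912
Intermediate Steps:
D = -1 (D = -5 + 4 = -1)
M(F, f) = 12 + f
y = 596 (y = 3*8 + 572 = 24 + 572 = 596)
t = 6556 (t = 596*(12 - 1) = 596*11 = 6556)
-150208/t = -150208/6556 = -150208*1/6556 = -37552/1639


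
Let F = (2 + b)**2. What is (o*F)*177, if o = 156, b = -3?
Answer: 27612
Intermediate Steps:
F = 1 (F = (2 - 3)**2 = (-1)**2 = 1)
(o*F)*177 = (156*1)*177 = 156*177 = 27612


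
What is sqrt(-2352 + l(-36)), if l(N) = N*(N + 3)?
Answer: 2*I*sqrt(291) ≈ 34.117*I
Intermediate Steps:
l(N) = N*(3 + N)
sqrt(-2352 + l(-36)) = sqrt(-2352 - 36*(3 - 36)) = sqrt(-2352 - 36*(-33)) = sqrt(-2352 + 1188) = sqrt(-1164) = 2*I*sqrt(291)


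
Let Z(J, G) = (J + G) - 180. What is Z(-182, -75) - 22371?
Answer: -22808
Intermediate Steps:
Z(J, G) = -180 + G + J (Z(J, G) = (G + J) - 180 = -180 + G + J)
Z(-182, -75) - 22371 = (-180 - 75 - 182) - 22371 = -437 - 22371 = -22808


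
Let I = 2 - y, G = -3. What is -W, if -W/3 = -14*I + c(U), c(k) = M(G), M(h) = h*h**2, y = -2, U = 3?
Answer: -249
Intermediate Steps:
M(h) = h**3
c(k) = -27 (c(k) = (-3)**3 = -27)
I = 4 (I = 2 - 1*(-2) = 2 + 2 = 4)
W = 249 (W = -3*(-14*4 - 27) = -3*(-56 - 27) = -3*(-83) = 249)
-W = -1*249 = -249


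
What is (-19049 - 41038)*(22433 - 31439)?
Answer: 541143522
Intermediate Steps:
(-19049 - 41038)*(22433 - 31439) = -60087*(-9006) = 541143522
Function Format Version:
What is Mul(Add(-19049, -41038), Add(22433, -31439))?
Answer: 541143522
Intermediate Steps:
Mul(Add(-19049, -41038), Add(22433, -31439)) = Mul(-60087, -9006) = 541143522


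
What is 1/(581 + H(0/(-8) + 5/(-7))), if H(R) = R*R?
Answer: 49/28494 ≈ 0.0017197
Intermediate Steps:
H(R) = R²
1/(581 + H(0/(-8) + 5/(-7))) = 1/(581 + (0/(-8) + 5/(-7))²) = 1/(581 + (0*(-⅛) + 5*(-⅐))²) = 1/(581 + (0 - 5/7)²) = 1/(581 + (-5/7)²) = 1/(581 + 25/49) = 1/(28494/49) = 49/28494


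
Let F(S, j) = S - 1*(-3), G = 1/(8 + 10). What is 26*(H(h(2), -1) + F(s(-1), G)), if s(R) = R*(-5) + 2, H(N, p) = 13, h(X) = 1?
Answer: 598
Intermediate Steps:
G = 1/18 ≈ 0.055556
s(R) = 2 - 5*R (s(R) = -5*R + 2 = 2 - 5*R)
F(S, j) = 3 + S (F(S, j) = S + 3 = 3 + S)
26*(H(h(2), -1) + F(s(-1), G)) = 26*(13 + (3 + (2 - 5*(-1)))) = 26*(13 + (3 + (2 + 5))) = 26*(13 + (3 + 7)) = 26*(13 + 10) = 26*23 = 598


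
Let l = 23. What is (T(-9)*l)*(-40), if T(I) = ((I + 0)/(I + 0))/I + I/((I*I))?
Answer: 1840/9 ≈ 204.44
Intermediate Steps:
T(I) = 2/I (T(I) = (I/I)/I + I/(I**2) = 1/I + I/I**2 = 1/I + 1/I = 2/I)
(T(-9)*l)*(-40) = ((2/(-9))*23)*(-40) = ((2*(-1/9))*23)*(-40) = -2/9*23*(-40) = -46/9*(-40) = 1840/9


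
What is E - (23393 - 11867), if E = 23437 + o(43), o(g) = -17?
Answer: 11894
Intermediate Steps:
E = 23420 (E = 23437 - 17 = 23420)
E - (23393 - 11867) = 23420 - (23393 - 11867) = 23420 - 1*11526 = 23420 - 11526 = 11894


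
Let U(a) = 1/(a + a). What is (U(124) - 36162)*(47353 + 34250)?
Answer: -731829984525/248 ≈ -2.9509e+9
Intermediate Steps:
U(a) = 1/(2*a)
(U(124) - 36162)*(47353 + 34250) = ((½)/124 - 36162)*(47353 + 34250) = ((½)*(1/124) - 36162)*81603 = (1/248 - 36162)*81603 = -8968175/248*81603 = -731829984525/248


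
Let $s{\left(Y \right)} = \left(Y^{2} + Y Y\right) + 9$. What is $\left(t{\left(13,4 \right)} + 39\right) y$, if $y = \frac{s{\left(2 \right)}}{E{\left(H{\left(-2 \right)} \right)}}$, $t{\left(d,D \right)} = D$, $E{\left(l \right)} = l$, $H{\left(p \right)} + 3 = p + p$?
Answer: $- \frac{731}{7} \approx -104.43$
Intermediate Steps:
$H{\left(p \right)} = -3 + 2 p$ ($H{\left(p \right)} = -3 + \left(p + p\right) = -3 + 2 p$)
$s{\left(Y \right)} = 9 + 2 Y^{2}$ ($s{\left(Y \right)} = \left(Y^{2} + Y^{2}\right) + 9 = 2 Y^{2} + 9 = 9 + 2 Y^{2}$)
$y = - \frac{17}{7}$ ($y = \frac{9 + 2 \cdot 2^{2}}{-3 + 2 \left(-2\right)} = \frac{9 + 2 \cdot 4}{-3 - 4} = \frac{9 + 8}{-7} = 17 \left(- \frac{1}{7}\right) = - \frac{17}{7} \approx -2.4286$)
$\left(t{\left(13,4 \right)} + 39\right) y = \left(4 + 39\right) \left(- \frac{17}{7}\right) = 43 \left(- \frac{17}{7}\right) = - \frac{731}{7}$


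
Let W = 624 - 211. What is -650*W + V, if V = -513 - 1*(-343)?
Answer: -268620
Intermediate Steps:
W = 413
V = -170 (V = -513 + 343 = -170)
-650*W + V = -650*413 - 170 = -268450 - 170 = -268620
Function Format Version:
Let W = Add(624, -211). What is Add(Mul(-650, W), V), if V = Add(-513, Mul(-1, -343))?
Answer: -268620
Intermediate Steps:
W = 413
V = -170 (V = Add(-513, 343) = -170)
Add(Mul(-650, W), V) = Add(Mul(-650, 413), -170) = Add(-268450, -170) = -268620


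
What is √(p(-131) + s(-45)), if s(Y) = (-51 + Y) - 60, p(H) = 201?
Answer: 3*√5 ≈ 6.7082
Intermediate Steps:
s(Y) = -111 + Y
√(p(-131) + s(-45)) = √(201 + (-111 - 45)) = √(201 - 156) = √45 = 3*√5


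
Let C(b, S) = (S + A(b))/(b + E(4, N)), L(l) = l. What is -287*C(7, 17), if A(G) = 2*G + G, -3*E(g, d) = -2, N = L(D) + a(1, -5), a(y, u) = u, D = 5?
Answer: -32718/23 ≈ -1422.5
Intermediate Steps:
N = 0 (N = 5 - 5 = 0)
E(g, d) = ⅔ (E(g, d) = -⅓*(-2) = ⅔)
A(G) = 3*G
C(b, S) = (S + 3*b)/(⅔ + b) (C(b, S) = (S + 3*b)/(b + ⅔) = (S + 3*b)/(⅔ + b))
-287*C(7, 17) = -861*(17 + 3*7)/(2 + 3*7) = -861*(17 + 21)/(2 + 21) = -861*38/23 = -287*114/23 = -32718/23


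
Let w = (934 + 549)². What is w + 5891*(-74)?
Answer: 1763355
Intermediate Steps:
w = 2199289 (w = 1483² = 2199289)
w + 5891*(-74) = 2199289 + 5891*(-74) = 2199289 - 435934 = 1763355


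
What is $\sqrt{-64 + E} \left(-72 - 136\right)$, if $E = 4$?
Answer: $- 416 i \sqrt{15} \approx - 1611.2 i$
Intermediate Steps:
$\sqrt{-64 + E} \left(-72 - 136\right) = \sqrt{-64 + 4} \left(-72 - 136\right) = \sqrt{-60} \left(-208\right) = 2 i \sqrt{15} \left(-208\right) = - 416 i \sqrt{15}$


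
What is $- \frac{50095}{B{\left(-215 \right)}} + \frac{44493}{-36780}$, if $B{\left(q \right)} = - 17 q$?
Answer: $- \frac{3108707}{208420} \approx -14.916$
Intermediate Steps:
$- \frac{50095}{B{\left(-215 \right)}} + \frac{44493}{-36780} = - \frac{50095}{\left(-17\right) \left(-215\right)} + \frac{44493}{-36780} = - \frac{50095}{3655} + 44493 \left(- \frac{1}{36780}\right) = \left(-50095\right) \frac{1}{3655} - \frac{14831}{12260} = - \frac{233}{17} - \frac{14831}{12260} = - \frac{3108707}{208420}$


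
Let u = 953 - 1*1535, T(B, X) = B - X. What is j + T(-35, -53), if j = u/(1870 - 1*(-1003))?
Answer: 51132/2873 ≈ 17.797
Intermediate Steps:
u = -582 (u = 953 - 1535 = -582)
j = -582/2873 (j = -582/(1870 - 1*(-1003)) = -582/(1870 + 1003) = -582/2873 ≈ -0.20258)
j + T(-35, -53) = -582/2873 + (-35 - 1*(-53)) = -582/2873 + (-35 + 53) = -582/2873 + 18 = 51132/2873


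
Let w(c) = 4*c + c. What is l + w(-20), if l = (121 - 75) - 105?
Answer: -159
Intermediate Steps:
l = -59 (l = 46 - 105 = -59)
w(c) = 5*c
l + w(-20) = -59 + 5*(-20) = -59 - 100 = -159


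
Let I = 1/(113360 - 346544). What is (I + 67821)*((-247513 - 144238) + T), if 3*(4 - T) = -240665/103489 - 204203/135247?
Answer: -260141886020866502407641403/9791333281701216 ≈ -2.6569e+10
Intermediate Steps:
I = -1/233184 (I = 1/(-233184) = -1/233184 ≈ -4.2885e-6)
T = 221640904918/41989730349 (T = 4 - (-240665/103489 - 204203/135247)/3 = 4 - ⅓*(-53681983522/13996576783) = 4 + 53681983522/41989730349 = 221640904918/41989730349 ≈ 5.2785)
(I + 67821)*((-247513 - 144238) + T) = (-1/233184 + 67821)*((-247513 - 144238) + 221640904918/41989730349) = 15814772063*(-391751 + 221640904918/41989730349)/233184 = (15814772063/233184)*(-16449297213046181/41989730349) = -260141886020866502407641403/9791333281701216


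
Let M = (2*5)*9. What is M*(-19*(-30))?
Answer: 51300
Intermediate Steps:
M = 90 (M = 10*9 = 90)
M*(-19*(-30)) = 90*(-19*(-30)) = 90*570 = 51300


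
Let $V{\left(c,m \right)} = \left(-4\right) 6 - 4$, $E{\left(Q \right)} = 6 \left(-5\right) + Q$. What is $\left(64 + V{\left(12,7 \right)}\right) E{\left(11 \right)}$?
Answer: $-684$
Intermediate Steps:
$E{\left(Q \right)} = -30 + Q$
$V{\left(c,m \right)} = -28$ ($V{\left(c,m \right)} = -24 - 4 = -28$)
$\left(64 + V{\left(12,7 \right)}\right) E{\left(11 \right)} = \left(64 - 28\right) \left(-30 + 11\right) = 36 \left(-19\right) = -684$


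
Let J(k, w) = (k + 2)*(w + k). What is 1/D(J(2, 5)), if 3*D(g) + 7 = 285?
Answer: 3/278 ≈ 0.010791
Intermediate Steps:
J(k, w) = (2 + k)*(k + w)
D(g) = 278/3 (D(g) = -7/3 + (1/3)*285 = -7/3 + 95 = 278/3)
1/D(J(2, 5)) = 1/(278/3) = 3/278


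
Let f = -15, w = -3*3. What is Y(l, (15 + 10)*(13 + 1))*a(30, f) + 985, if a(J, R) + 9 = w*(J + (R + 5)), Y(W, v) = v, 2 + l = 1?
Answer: -65165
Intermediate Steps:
l = -1 (l = -2 + 1 = -1)
w = -9
a(J, R) = -54 - 9*J - 9*R (a(J, R) = -9 - 9*(J + (R + 5)) = -9 - 9*(J + (5 + R)) = -9 - 9*(5 + J + R) = -9 + (-45 - 9*J - 9*R) = -54 - 9*J - 9*R)
Y(l, (15 + 10)*(13 + 1))*a(30, f) + 985 = ((15 + 10)*(13 + 1))*(-54 - 9*30 - 9*(-15)) + 985 = (25*14)*(-54 - 270 + 135) + 985 = 350*(-189) + 985 = -66150 + 985 = -65165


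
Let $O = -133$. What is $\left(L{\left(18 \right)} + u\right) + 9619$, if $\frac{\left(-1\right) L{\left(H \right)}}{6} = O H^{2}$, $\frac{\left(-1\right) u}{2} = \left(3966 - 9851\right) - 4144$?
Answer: $288229$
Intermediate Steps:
$u = 20058$ ($u = - 2 \left(\left(3966 - 9851\right) - 4144\right) = - 2 \left(-5885 - 4144\right) = \left(-2\right) \left(-10029\right) = 20058$)
$L{\left(H \right)} = 798 H^{2}$ ($L{\left(H \right)} = - 6 \left(- 133 H^{2}\right) = 798 H^{2}$)
$\left(L{\left(18 \right)} + u\right) + 9619 = \left(798 \cdot 18^{2} + 20058\right) + 9619 = \left(798 \cdot 324 + 20058\right) + 9619 = \left(258552 + 20058\right) + 9619 = 278610 + 9619 = 288229$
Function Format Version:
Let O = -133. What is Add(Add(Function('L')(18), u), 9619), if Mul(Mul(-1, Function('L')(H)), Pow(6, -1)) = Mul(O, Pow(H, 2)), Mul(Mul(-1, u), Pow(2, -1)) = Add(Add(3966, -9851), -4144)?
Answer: 288229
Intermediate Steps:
u = 20058 (u = Mul(-2, Add(Add(3966, -9851), -4144)) = Mul(-2, Add(-5885, -4144)) = Mul(-2, -10029) = 20058)
Function('L')(H) = Mul(798, Pow(H, 2)) (Function('L')(H) = Mul(-6, Mul(-133, Pow(H, 2))) = Mul(798, Pow(H, 2)))
Add(Add(Function('L')(18), u), 9619) = Add(Add(Mul(798, Pow(18, 2)), 20058), 9619) = Add(Add(Mul(798, 324), 20058), 9619) = Add(Add(258552, 20058), 9619) = Add(278610, 9619) = 288229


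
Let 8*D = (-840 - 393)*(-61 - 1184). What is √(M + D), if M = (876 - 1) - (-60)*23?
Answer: 25*√4970/4 ≈ 440.61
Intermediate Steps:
D = 1535085/8 (D = ((-840 - 393)*(-61 - 1184))/8 = (-1233*(-1245))/8 = (⅛)*1535085 = 1535085/8 ≈ 1.9189e+5)
M = 2255 (M = 875 - 1*(-1380) = 875 + 1380 = 2255)
√(M + D) = √(2255 + 1535085/8) = √(1553125/8) = 25*√4970/4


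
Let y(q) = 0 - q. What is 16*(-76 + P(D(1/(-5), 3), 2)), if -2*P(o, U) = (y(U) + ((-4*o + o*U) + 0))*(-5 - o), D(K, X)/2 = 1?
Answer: -1552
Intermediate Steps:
D(K, X) = 2 (D(K, X) = 2*1 = 2)
y(q) = -q
P(o, U) = -(-5 - o)*(-U - 4*o + U*o)/2 (P(o, U) = -(-U + ((-4*o + o*U) + 0))*(-5 - o)/2 = -(-U + ((-4*o + U*o) + 0))*(-5 - o)/2 = -(-U + (-4*o + U*o))*(-5 - o)/2 = -(-U - 4*o + U*o)*(-5 - o)/2 = -(-5 - o)*(-U - 4*o + U*o)/2)
16*(-76 + P(D(1/(-5), 3), 2)) = 16*(-76 + (-10*2 - 2*2**2 - 5/2*2 + (1/2)*2*2**2 + 2*2*2)) = 16*(-76 + (-20 - 2*4 - 5 + (1/2)*2*4 + 8)) = 16*(-76 + (-20 - 8 - 5 + 4 + 8)) = 16*(-76 - 21) = 16*(-97) = -1552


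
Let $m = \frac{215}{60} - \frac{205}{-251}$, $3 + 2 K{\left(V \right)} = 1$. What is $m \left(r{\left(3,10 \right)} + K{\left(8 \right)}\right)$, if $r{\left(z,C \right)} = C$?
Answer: $\frac{39759}{1004} \approx 39.601$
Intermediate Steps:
$K{\left(V \right)} = -1$ ($K{\left(V \right)} = - \frac{3}{2} + \frac{1}{2} \cdot 1 = - \frac{3}{2} + \frac{1}{2} = -1$)
$m = \frac{13253}{3012}$ ($m = 215 \cdot \frac{1}{60} - - \frac{205}{251} = \frac{43}{12} + \frac{205}{251} = \frac{13253}{3012} \approx 4.4001$)
$m \left(r{\left(3,10 \right)} + K{\left(8 \right)}\right) = \frac{13253 \left(10 - 1\right)}{3012} = \frac{13253}{3012} \cdot 9 = \frac{39759}{1004}$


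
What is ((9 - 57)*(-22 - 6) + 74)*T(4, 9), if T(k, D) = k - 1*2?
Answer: 2836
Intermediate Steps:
T(k, D) = -2 + k (T(k, D) = k - 2 = -2 + k)
((9 - 57)*(-22 - 6) + 74)*T(4, 9) = ((9 - 57)*(-22 - 6) + 74)*(-2 + 4) = (-48*(-28) + 74)*2 = (1344 + 74)*2 = 1418*2 = 2836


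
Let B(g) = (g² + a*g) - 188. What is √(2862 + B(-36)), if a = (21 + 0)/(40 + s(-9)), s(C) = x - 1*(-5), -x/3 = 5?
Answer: 2*√24655/5 ≈ 62.808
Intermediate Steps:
x = -15 (x = -3*5 = -15)
s(C) = -10 (s(C) = -15 - 1*(-5) = -15 + 5 = -10)
a = 7/10 (a = (21 + 0)/(40 - 10) = 21/30 = 21*(1/30) = 7/10 ≈ 0.70000)
B(g) = -188 + g² + 7*g/10 (B(g) = (g² + 7*g/10) - 188 = -188 + g² + 7*g/10)
√(2862 + B(-36)) = √(2862 + (-188 + (-36)² + (7/10)*(-36))) = √(2862 + (-188 + 1296 - 126/5)) = √(2862 + 5414/5) = √(19724/5) = 2*√24655/5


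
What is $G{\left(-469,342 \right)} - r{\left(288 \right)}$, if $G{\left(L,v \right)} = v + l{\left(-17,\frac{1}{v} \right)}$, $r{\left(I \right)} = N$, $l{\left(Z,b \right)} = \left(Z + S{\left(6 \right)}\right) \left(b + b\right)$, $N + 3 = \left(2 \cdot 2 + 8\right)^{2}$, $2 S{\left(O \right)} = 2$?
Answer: $\frac{34355}{171} \approx 200.91$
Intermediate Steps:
$S{\left(O \right)} = 1$ ($S{\left(O \right)} = \frac{1}{2} \cdot 2 = 1$)
$N = 141$ ($N = -3 + \left(2 \cdot 2 + 8\right)^{2} = -3 + \left(4 + 8\right)^{2} = -3 + 12^{2} = -3 + 144 = 141$)
$l{\left(Z,b \right)} = 2 b \left(1 + Z\right)$ ($l{\left(Z,b \right)} = \left(Z + 1\right) \left(b + b\right) = \left(1 + Z\right) 2 b = 2 b \left(1 + Z\right)$)
$r{\left(I \right)} = 141$
$G{\left(L,v \right)} = v - \frac{32}{v}$ ($G{\left(L,v \right)} = v + \frac{2 \left(1 - 17\right)}{v} = v + 2 \frac{1}{v} \left(-16\right) = v - \frac{32}{v}$)
$G{\left(-469,342 \right)} - r{\left(288 \right)} = \left(342 - \frac{32}{342}\right) - 141 = \left(342 - \frac{16}{171}\right) - 141 = \frac{58466}{171} - 141 = \frac{34355}{171}$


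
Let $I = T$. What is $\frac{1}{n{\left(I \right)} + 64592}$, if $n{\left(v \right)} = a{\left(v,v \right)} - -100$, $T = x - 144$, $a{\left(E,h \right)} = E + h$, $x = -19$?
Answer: $\frac{1}{64366} \approx 1.5536 \cdot 10^{-5}$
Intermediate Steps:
$T = -163$ ($T = -19 - 144 = -163$)
$I = -163$
$n{\left(v \right)} = 100 + 2 v$ ($n{\left(v \right)} = \left(v + v\right) - -100 = 2 v + 100 = 100 + 2 v$)
$\frac{1}{n{\left(I \right)} + 64592} = \frac{1}{\left(100 + 2 \left(-163\right)\right) + 64592} = \frac{1}{\left(100 - 326\right) + 64592} = \frac{1}{-226 + 64592} = \frac{1}{64366}$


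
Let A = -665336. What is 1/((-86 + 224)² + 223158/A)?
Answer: 332668/6335217813 ≈ 5.2511e-5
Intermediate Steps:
1/((-86 + 224)² + 223158/A) = 1/((-86 + 224)² + 223158/(-665336)) = 1/(138² + 223158*(-1/665336)) = 1/(19044 - 111579/332668) = 1/(6335217813/332668) = 332668/6335217813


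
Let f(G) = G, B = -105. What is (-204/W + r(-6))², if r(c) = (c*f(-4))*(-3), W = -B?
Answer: 6697744/1225 ≈ 5467.5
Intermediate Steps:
W = 105 (W = -1*(-105) = 105)
r(c) = 12*c (r(c) = (c*(-4))*(-3) = -4*c*(-3) = 12*c)
(-204/W + r(-6))² = (-204/105 + 12*(-6))² = (-204*1/105 - 72)² = (-68/35 - 72)² = (-2588/35)² = 6697744/1225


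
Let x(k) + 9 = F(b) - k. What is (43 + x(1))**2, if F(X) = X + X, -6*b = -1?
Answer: 10000/9 ≈ 1111.1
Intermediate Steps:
b = 1/6 (b = -1/6*(-1) = 1/6 ≈ 0.16667)
F(X) = 2*X
x(k) = -26/3 - k (x(k) = -9 + (2*(1/6) - k) = -9 + (1/3 - k) = -26/3 - k)
(43 + x(1))**2 = (43 + (-26/3 - 1*1))**2 = (43 + (-26/3 - 1))**2 = (43 - 29/3)**2 = (100/3)**2 = 10000/9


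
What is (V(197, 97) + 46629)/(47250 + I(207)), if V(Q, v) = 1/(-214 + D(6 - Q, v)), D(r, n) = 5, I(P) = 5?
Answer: 1949092/1975259 ≈ 0.98675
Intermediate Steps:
V(Q, v) = -1/209 (V(Q, v) = 1/(-214 + 5) = 1/(-209) = -1/209)
(V(197, 97) + 46629)/(47250 + I(207)) = (-1/209 + 46629)/(47250 + 5) = (9745460/209)/47255 = (9745460/209)*(1/47255) = 1949092/1975259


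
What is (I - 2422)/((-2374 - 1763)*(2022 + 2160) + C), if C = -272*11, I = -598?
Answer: 1510/8651963 ≈ 0.00017453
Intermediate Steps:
C = -2992
(I - 2422)/((-2374 - 1763)*(2022 + 2160) + C) = (-598 - 2422)/((-2374 - 1763)*(2022 + 2160) - 2992) = -3020/(-4137*4182 - 2992) = -3020/(-17300934 - 2992) = -3020/(-17303926) = -3020*(-1/17303926) = 1510/8651963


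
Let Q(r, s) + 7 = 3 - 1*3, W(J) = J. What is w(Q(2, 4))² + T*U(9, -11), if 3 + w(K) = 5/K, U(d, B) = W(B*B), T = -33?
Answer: -194981/49 ≈ -3979.2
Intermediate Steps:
Q(r, s) = -7 (Q(r, s) = -7 + (3 - 1*3) = -7 + (3 - 3) = -7 + 0 = -7)
U(d, B) = B² (U(d, B) = B*B = B²)
w(K) = -3 + 5/K
w(Q(2, 4))² + T*U(9, -11) = (-3 + 5/(-7))² - 33*(-11)² = (-3 + 5*(-⅐))² - 33*121 = (-3 - 5/7)² - 3993 = (-26/7)² - 3993 = 676/49 - 3993 = -194981/49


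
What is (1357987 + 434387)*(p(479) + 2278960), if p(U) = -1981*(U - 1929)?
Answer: 9233253347340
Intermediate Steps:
p(U) = 3821349 - 1981*U (p(U) = -1981*(-1929 + U) = 3821349 - 1981*U)
(1357987 + 434387)*(p(479) + 2278960) = (1357987 + 434387)*((3821349 - 1981*479) + 2278960) = 1792374*((3821349 - 948899) + 2278960) = 1792374*(2872450 + 2278960) = 1792374*5151410 = 9233253347340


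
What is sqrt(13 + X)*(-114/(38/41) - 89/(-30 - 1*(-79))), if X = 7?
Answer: -12232*sqrt(5)/49 ≈ -558.20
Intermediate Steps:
sqrt(13 + X)*(-114/(38/41) - 89/(-30 - 1*(-79))) = sqrt(13 + 7)*(-114/(38/41) - 89/(-30 - 1*(-79))) = sqrt(20)*(-114/(38*(1/41)) - 89/(-30 + 79)) = (2*sqrt(5))*(-114/38/41 - 89/49) = (2*sqrt(5))*(-114*41/38 - 89*1/49) = (2*sqrt(5))*(-123 - 89/49) = (2*sqrt(5))*(-6116/49) = -12232*sqrt(5)/49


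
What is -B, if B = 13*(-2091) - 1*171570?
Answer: 198753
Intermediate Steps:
B = -198753 (B = -27183 - 171570 = -198753)
-B = -1*(-198753) = 198753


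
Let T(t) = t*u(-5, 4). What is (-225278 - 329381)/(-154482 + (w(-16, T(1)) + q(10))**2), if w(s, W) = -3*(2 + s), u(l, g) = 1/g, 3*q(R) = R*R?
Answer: 4991931/1339262 ≈ 3.7274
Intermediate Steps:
q(R) = R**2/3 (q(R) = (R*R)/3 = R**2/3)
T(t) = t/4
w(s, W) = -6 - 3*s
(-225278 - 329381)/(-154482 + (w(-16, T(1)) + q(10))**2) = (-225278 - 329381)/(-154482 + ((-6 - 3*(-16)) + (1/3)*10**2)**2) = -554659/(-154482 + ((-6 + 48) + (1/3)*100)**2) = -554659/(-154482 + (42 + 100/3)**2) = -554659/(-154482 + (226/3)**2) = -554659/(-154482 + 51076/9) = -554659/(-1339262/9) = -554659*(-9/1339262) = 4991931/1339262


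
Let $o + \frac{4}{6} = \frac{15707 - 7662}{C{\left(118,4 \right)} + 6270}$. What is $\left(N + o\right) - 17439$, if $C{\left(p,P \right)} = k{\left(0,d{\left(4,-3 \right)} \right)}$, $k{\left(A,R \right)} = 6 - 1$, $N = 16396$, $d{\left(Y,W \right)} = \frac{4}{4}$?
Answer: $- \frac{3924578}{3765} \approx -1042.4$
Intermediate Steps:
$d{\left(Y,W \right)} = 1$ ($d{\left(Y,W \right)} = 4 \cdot \frac{1}{4} = 1$)
$k{\left(A,R \right)} = 5$
$C{\left(p,P \right)} = 5$
$o = \frac{2317}{3765}$ ($o = - \frac{2}{3} + \frac{15707 - 7662}{5 + 6270} = - \frac{2}{3} + \frac{8045}{6275} = - \frac{2}{3} + 8045 \cdot \frac{1}{6275} = - \frac{2}{3} + \frac{1609}{1255} = \frac{2317}{3765} \approx 0.61541$)
$\left(N + o\right) - 17439 = \left(16396 + \frac{2317}{3765}\right) - 17439 = \frac{61733257}{3765} - 17439 = - \frac{3924578}{3765}$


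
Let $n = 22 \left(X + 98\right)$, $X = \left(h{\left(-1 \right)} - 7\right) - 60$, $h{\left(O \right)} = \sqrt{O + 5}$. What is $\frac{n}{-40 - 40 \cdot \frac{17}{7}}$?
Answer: $- \frac{847}{160} \approx -5.2937$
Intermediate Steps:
$h{\left(O \right)} = \sqrt{5 + O}$
$X = -65$ ($X = \left(\sqrt{5 - 1} - 7\right) - 60 = \left(\sqrt{4} - 7\right) - 60 = \left(2 - 7\right) - 60 = -5 - 60 = -65$)
$n = 726$ ($n = 22 \left(-65 + 98\right) = 22 \cdot 33 = 726$)
$\frac{n}{-40 - 40 \cdot \frac{17}{7}} = \frac{726}{-40 - 40 \cdot \frac{17}{7}} = \frac{726}{-40 - 40 \cdot 17 \cdot \frac{1}{7}} = \frac{726}{-40 - \frac{680}{7}} = \frac{726}{- \frac{960}{7}} = 726 \left(- \frac{7}{960}\right) = - \frac{847}{160}$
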